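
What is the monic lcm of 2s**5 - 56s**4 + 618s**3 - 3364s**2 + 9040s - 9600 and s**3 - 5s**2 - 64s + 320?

s**6 - 20s**5 + 85s**4 + 790s**3 - 8936s**2 + 31360s - 38400

Repeated division with remainder:
  2s**5 - 56s**4 + 618s**3 - 3364s**2 + 9040s - 9600 = (2s**2 - 46s + 516)(s**3 - 5s**2 - 64s + 320) + (-4368s**2 + 56784s - 174720)
  s**3 - 5s**2 - 64s + 320 = (-(1/4368)s - 1/546)(-4368s**2 + 56784s - 174720) + (0)
Last nonzero remainder: -4368s**2 + 56784s - 174720. Dividing through by -4368 gives the monic gcd s**2 - 13s + 40.
Then lcm(f, g) = f·g / gcd(f, g); expanding and making the result monic gives the answer.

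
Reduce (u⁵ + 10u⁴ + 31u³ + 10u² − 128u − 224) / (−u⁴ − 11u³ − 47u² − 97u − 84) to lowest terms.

(−u² − 2u + 8)/(u + 3)

By polynomial division,
  u⁵ + 10u⁴ + 31u³ + 10u² − 128u − 224 = (−u + 1)(−u⁴ − 11u³ − 47u² − 97u − 84) + (−5u³ − 40u² − 115u − 140)
  −u⁴ − 11u³ − 47u² − 97u − 84 = ((1/5)u + 3/5)(−5u³ − 40u² − 115u − 140) + (0)
Last nonzero remainder: −5u³ − 40u² − 115u − 140. Dividing through by −5 gives the monic gcd u³ + 8u² + 23u + 28.
Cancel u³ + 8u² + 23u + 28 from numerator and denominator to get the reduced form.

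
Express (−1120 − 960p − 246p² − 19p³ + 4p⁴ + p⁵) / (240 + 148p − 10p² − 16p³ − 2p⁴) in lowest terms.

(140 + 15p + 2p² − p³)/(−30 + 4p + 2p²)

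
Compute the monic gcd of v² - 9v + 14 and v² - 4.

By polynomial division,
  v² - 9v + 14 = (v² - 4) + (-9v + 18)
  v² - 4 = (-(1/9)v - 2/9)(-9v + 18) + (0)
Last nonzero remainder: -9v + 18. Dividing through by -9 gives the monic gcd v - 2.

v - 2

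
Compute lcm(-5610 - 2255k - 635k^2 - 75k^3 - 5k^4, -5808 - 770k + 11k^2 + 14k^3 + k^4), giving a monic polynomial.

-98736 - 36322k - 8701k^2 - 488k^3 + 84k^4 + 18k^5 + k^6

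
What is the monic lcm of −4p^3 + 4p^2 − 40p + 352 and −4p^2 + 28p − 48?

p^4 − 4p^3 + 13p^2 − 118p + 264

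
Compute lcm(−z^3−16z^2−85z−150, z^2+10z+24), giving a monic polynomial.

z^4+20z^3+149z^2+490z+600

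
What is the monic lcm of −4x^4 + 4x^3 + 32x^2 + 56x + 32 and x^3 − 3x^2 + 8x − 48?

By polynomial division,
  −4x^4 + 4x^3 + 32x^2 + 56x + 32 = (−4x − 8)(x^3 − 3x^2 + 8x − 48) + (40x^2 − 72x − 352)
  x^3 − 3x^2 + 8x − 48 = ((1/40)x − 3/100)(40x^2 − 72x − 352) + ((366/25)x − 1464/25)
  40x^2 − 72x − 352 = ((500/183)x + 1100/183)((366/25)x − 1464/25) + (0)
Last nonzero remainder: (366/25)x − 1464/25. Dividing through by 366/25 gives the monic gcd x − 4.
Then lcm(f, g) = f·g / gcd(f, g); expanding and making the result monic gives the answer.

x^6 + 3x^4 − 34x^3 − 118x^2 − 176x − 96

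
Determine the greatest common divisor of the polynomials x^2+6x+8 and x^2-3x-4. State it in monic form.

Repeated division with remainder:
  x^2+6x+8 = (x^2-3x-4) + (9x+12)
  x^2-3x-4 = ((1/9)x-13/27)(9x+12) + (16/9)
  9x+12 = ((81/16)x+27/4)(16/9) + (0)
The last nonzero remainder is the constant 16/9, so the polynomials are coprime and gcd = 1.

1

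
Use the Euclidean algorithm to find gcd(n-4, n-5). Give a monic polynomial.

1

Repeated division with remainder:
  n-4 = (n-5) + (1)
  n-5 = (n-5)(1) + (0)
The last nonzero remainder is the constant 1, so the polynomials are coprime and gcd = 1.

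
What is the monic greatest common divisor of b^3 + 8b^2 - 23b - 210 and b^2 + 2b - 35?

b^2 + 2b - 35

By polynomial division,
  b^3 + 8b^2 - 23b - 210 = (b + 6)(b^2 + 2b - 35) + (0)
The last nonzero remainder b^2 + 2b - 35 is already monic.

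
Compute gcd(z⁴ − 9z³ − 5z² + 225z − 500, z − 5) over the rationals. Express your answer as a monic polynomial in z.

z − 5

Apply the Euclidean algorithm:
  z⁴ − 9z³ − 5z² + 225z − 500 = (z³ − 4z² − 25z + 100)(z − 5) + (0)
The last nonzero remainder z − 5 is already monic.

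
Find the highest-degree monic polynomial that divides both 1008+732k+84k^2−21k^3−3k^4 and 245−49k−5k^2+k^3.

Repeated division with remainder:
  −3k^4−21k^3+84k^2+732k+1008 = (−3k−36)(k^3−5k^2−49k+245) + (−243k^2−297k+9828)
  k^3−5k^2−49k+245 = (−(1/243)k+56/2187)(−243k^2−297k+9828) + (−(77/81)k−539/81)
  −243k^2−297k+9828 = ((19683/77)k−113724/77)(−(77/81)k−539/81) + (0)
Last nonzero remainder: −(77/81)k−539/81. Dividing through by −77/81 gives the monic gcd k+7.

7+k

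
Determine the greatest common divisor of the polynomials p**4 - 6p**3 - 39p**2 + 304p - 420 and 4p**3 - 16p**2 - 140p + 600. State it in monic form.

p - 5

Euclidean algorithm in ℚ[p]:
  p**4 - 6p**3 - 39p**2 + 304p - 420 = ((1/4)p - 1/2)(4p**3 - 16p**2 - 140p + 600) + (-12p**2 + 84p - 120)
  4p**3 - 16p**2 - 140p + 600 = (-(1/3)p - 1)(-12p**2 + 84p - 120) + (-96p + 480)
  -12p**2 + 84p - 120 = ((1/8)p - 1/4)(-96p + 480) + (0)
Last nonzero remainder: -96p + 480. Dividing through by -96 gives the monic gcd p - 5.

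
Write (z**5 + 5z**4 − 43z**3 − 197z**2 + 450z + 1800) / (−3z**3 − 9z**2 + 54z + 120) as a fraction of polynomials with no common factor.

By polynomial division,
  z**5 + 5z**4 − 43z**3 − 197z**2 + 450z + 1800 = (−(1/3)z**2 − (2/3)z + 31/3)(−3z**3 − 9z**2 + 54z + 120) + (−28z**2 − 28z + 560)
  −3z**3 − 9z**2 + 54z + 120 = ((3/28)z + 3/14)(−28z**2 − 28z + 560) + (0)
Last nonzero remainder: −28z**2 − 28z + 560. Dividing through by −28 gives the monic gcd z**2 + z − 20.
Cancel z**2 + z − 20 from numerator and denominator to get the reduced form.

(−z**3 − 4z**2 + 27z + 90)/(3z + 6)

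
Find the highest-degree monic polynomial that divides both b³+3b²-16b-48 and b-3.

1

Repeated division with remainder:
  b³+3b²-16b-48 = (b²+6b+2)(b-3) + (-42)
  b-3 = (-(1/42)b+1/14)(-42) + (0)
The last nonzero remainder is the constant -42, so the polynomials are coprime and gcd = 1.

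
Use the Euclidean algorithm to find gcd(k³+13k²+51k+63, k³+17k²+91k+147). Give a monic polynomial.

k²+10k+21

Euclidean algorithm in ℚ[k]:
  k³+13k²+51k+63 = (k³+17k²+91k+147) + (-4k²-40k-84)
  k³+17k²+91k+147 = (-(1/4)k-7/4)(-4k²-40k-84) + (0)
Last nonzero remainder: -4k²-40k-84. Dividing through by -4 gives the monic gcd k²+10k+21.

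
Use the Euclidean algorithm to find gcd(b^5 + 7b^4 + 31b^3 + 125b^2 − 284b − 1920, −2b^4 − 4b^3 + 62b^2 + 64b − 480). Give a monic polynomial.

b^3 + 6b^2 − 7b − 60

Apply the Euclidean algorithm:
  b^5 + 7b^4 + 31b^3 + 125b^2 − 284b − 1920 = (−(1/2)b − 5/2)(−2b^4 − 4b^3 + 62b^2 + 64b − 480) + (52b^3 + 312b^2 − 364b − 3120)
  −2b^4 − 4b^3 + 62b^2 + 64b − 480 = (−(1/26)b + 2/13)(52b^3 + 312b^2 − 364b − 3120) + (0)
Last nonzero remainder: 52b^3 + 312b^2 − 364b − 3120. Dividing through by 52 gives the monic gcd b^3 + 6b^2 − 7b − 60.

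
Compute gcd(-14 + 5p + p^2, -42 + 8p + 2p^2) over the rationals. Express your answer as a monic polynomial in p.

7 + p

Apply the Euclidean algorithm:
  p^2 + 5p - 14 = (1/2)(2p^2 + 8p - 42) + (p + 7)
  2p^2 + 8p - 42 = (2p - 6)(p + 7) + (0)
The last nonzero remainder p + 7 is already monic.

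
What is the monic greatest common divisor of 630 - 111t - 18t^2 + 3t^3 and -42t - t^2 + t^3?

Repeated division with remainder:
  3t^3 - 18t^2 - 111t + 630 = (3)(t^3 - t^2 - 42t) + (-15t^2 + 15t + 630)
  t^3 - t^2 - 42t = (-(1/15)t)(-15t^2 + 15t + 630) + (0)
Last nonzero remainder: -15t^2 + 15t + 630. Dividing through by -15 gives the monic gcd t^2 - t - 42.

-42 - t + t^2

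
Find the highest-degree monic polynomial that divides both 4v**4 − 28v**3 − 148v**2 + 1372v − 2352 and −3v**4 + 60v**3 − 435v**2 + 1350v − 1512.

Repeated division with remainder:
  4v**4 − 28v**3 − 148v**2 + 1372v − 2352 = (−4/3)(−3v**4 + 60v**3 − 435v**2 + 1350v − 1512) + (52v**3 − 728v**2 + 3172v − 4368)
  −3v**4 + 60v**3 − 435v**2 + 1350v − 1512 = (−(3/52)v + 9/26)(52v**3 − 728v**2 + 3172v − 4368) + (0)
Last nonzero remainder: 52v**3 − 728v**2 + 3172v − 4368. Dividing through by 52 gives the monic gcd v**3 − 14v**2 + 61v − 84.

v**3 − 14v**2 + 61v − 84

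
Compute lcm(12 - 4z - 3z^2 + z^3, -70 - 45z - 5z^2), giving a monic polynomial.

84 - 16z - 25z^2 + 4z^3 + z^4

By polynomial division,
  z^3 - 3z^2 - 4z + 12 = (-(1/5)z + 12/5)(-5z^2 - 45z - 70) + (90z + 180)
  -5z^2 - 45z - 70 = (-(1/18)z - 7/18)(90z + 180) + (0)
Last nonzero remainder: 90z + 180. Dividing through by 90 gives the monic gcd z + 2.
Then lcm(f, g) = f·g / gcd(f, g); expanding and making the result monic gives the answer.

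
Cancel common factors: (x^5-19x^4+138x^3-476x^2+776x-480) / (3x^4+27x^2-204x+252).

By polynomial division,
  x^5-19x^4+138x^3-476x^2+776x-480 = ((1/3)x-19/3)(3x^4+27x^2-204x+252) + (129x^3-237x^2-600x+1116)
  3x^4+27x^2-204x+252 = ((1/43)x+79/1849)(129x^3-237x^2-600x+1116) + ((94446/1849)x^2-(377784/1849)x+377784/1849)
  129x^3-237x^2-600x+1116 = ((79507/31482)x+57319/10494)((94446/1849)x^2-(377784/1849)x+377784/1849) + (0)
Last nonzero remainder: (94446/1849)x^2-(377784/1849)x+377784/1849. Dividing through by 94446/1849 gives the monic gcd x^2-4x+4.
Cancel x^2-4x+4 from numerator and denominator to get the reduced form.

(x^3-15x^2+74x-120)/(3x^2+12x+63)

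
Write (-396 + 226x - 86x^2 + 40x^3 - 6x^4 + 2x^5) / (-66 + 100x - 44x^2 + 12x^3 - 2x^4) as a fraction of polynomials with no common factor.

Euclidean algorithm in ℚ[x]:
  2x^5 - 6x^4 + 40x^3 - 86x^2 + 226x - 396 = (-x - 3)(-2x^4 + 12x^3 - 44x^2 + 100x - 66) + (32x^3 - 118x^2 + 460x - 594)
  -2x^4 + 12x^3 - 44x^2 + 100x - 66 = (-(1/16)x + 37/256)(32x^3 - 118x^2 + 460x - 594) + ((231/128)x^2 - (231/64)x + 2541/128)
  32x^3 - 118x^2 + 460x - 594 = ((4096/231)x - 2304/77)((231/128)x^2 - (231/64)x + 2541/128) + (0)
Last nonzero remainder: (231/128)x^2 - (231/64)x + 2541/128. Dividing through by 231/128 gives the monic gcd x^2 - 2x + 11.
Cancel x^2 - 2x + 11 from numerator and denominator to get the reduced form.

(18 - 7x + x^2 - x^3)/(3 - 4x + x^2)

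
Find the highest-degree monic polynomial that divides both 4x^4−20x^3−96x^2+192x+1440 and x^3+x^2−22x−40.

x−5

Euclidean algorithm in ℚ[x]:
  4x^4−20x^3−96x^2+192x+1440 = (4x−24)(x^3+x^2−22x−40) + (16x^2−176x+480)
  x^3+x^2−22x−40 = ((1/16)x+3/4)(16x^2−176x+480) + (80x−400)
  16x^2−176x+480 = ((1/5)x−6/5)(80x−400) + (0)
Last nonzero remainder: 80x−400. Dividing through by 80 gives the monic gcd x−5.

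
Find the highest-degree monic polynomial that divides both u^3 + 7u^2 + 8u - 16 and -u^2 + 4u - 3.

u - 1

Euclidean algorithm in ℚ[u]:
  u^3 + 7u^2 + 8u - 16 = (-u - 11)(-u^2 + 4u - 3) + (49u - 49)
  -u^2 + 4u - 3 = (-(1/49)u + 3/49)(49u - 49) + (0)
Last nonzero remainder: 49u - 49. Dividing through by 49 gives the monic gcd u - 1.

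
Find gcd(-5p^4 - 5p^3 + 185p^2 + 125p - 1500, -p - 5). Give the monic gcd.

p + 5

By polynomial division,
  -5p^4 - 5p^3 + 185p^2 + 125p - 1500 = (5p^3 - 20p^2 - 85p + 300)(-p - 5) + (0)
Last nonzero remainder: -p - 5. Dividing through by -1 gives the monic gcd p + 5.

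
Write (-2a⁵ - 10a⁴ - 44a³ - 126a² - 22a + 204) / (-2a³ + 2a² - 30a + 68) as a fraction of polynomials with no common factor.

(a³ + 4a² + a - 6)/(a - 2)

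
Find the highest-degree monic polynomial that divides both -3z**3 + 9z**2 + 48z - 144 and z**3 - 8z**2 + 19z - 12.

Repeated division with remainder:
  -3z**3 + 9z**2 + 48z - 144 = (-3)(z**3 - 8z**2 + 19z - 12) + (-15z**2 + 105z - 180)
  z**3 - 8z**2 + 19z - 12 = (-(1/15)z + 1/15)(-15z**2 + 105z - 180) + (0)
Last nonzero remainder: -15z**2 + 105z - 180. Dividing through by -15 gives the monic gcd z**2 - 7z + 12.

z**2 - 7z + 12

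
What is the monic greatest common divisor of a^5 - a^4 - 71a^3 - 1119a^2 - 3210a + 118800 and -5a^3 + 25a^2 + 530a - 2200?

Apply the Euclidean algorithm:
  a^5 - a^4 - 71a^3 - 1119a^2 - 3210a + 118800 = (-(1/5)a^2 - (4/5)a - 11)(-5a^3 + 25a^2 + 530a - 2200) + (-860a^2 + 860a + 94600)
  -5a^3 + 25a^2 + 530a - 2200 = ((1/172)a - 1/43)(-860a^2 + 860a + 94600) + (0)
Last nonzero remainder: -860a^2 + 860a + 94600. Dividing through by -860 gives the monic gcd a^2 - a - 110.

a^2 - a - 110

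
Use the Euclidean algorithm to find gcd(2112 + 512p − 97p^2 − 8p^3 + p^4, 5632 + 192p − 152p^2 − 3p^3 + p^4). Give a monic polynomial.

By polynomial division,
  p^4 − 8p^3 − 97p^2 + 512p + 2112 = (p^4 − 3p^3 − 152p^2 + 192p + 5632) + (−5p^3 + 55p^2 + 320p − 3520)
  p^4 − 3p^3 − 152p^2 + 192p + 5632 = (−(1/5)p − 8/5)(−5p^3 + 55p^2 + 320p − 3520) + (0)
Last nonzero remainder: −5p^3 + 55p^2 + 320p − 3520. Dividing through by −5 gives the monic gcd p^3 − 11p^2 − 64p + 704.

704 − 64p − 11p^2 + p^3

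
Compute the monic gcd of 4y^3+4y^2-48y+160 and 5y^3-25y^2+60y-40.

By polynomial division,
  4y^3+4y^2-48y+160 = (4/5)(5y^3-25y^2+60y-40) + (24y^2-96y+192)
  5y^3-25y^2+60y-40 = ((5/24)y-5/24)(24y^2-96y+192) + (0)
Last nonzero remainder: 24y^2-96y+192. Dividing through by 24 gives the monic gcd y^2-4y+8.

y^2-4y+8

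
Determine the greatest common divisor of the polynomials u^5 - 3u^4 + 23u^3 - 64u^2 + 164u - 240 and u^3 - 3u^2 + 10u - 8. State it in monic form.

u^2 - 2u + 8

By polynomial division,
  u^5 - 3u^4 + 23u^3 - 64u^2 + 164u - 240 = (u^2 + 13)(u^3 - 3u^2 + 10u - 8) + (-17u^2 + 34u - 136)
  u^3 - 3u^2 + 10u - 8 = (-(1/17)u + 1/17)(-17u^2 + 34u - 136) + (0)
Last nonzero remainder: -17u^2 + 34u - 136. Dividing through by -17 gives the monic gcd u^2 - 2u + 8.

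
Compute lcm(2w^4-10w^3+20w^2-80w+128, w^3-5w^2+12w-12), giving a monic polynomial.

w^6-8w^5+31w^4-100w^3+244w^2-432w+384

Repeated division with remainder:
  2w^4-10w^3+20w^2-80w+128 = (2w)(w^3-5w^2+12w-12) + (-4w^2-56w+128)
  w^3-5w^2+12w-12 = (-(1/4)w+19/4)(-4w^2-56w+128) + (310w-620)
  -4w^2-56w+128 = (-(2/155)w-32/155)(310w-620) + (0)
Last nonzero remainder: 310w-620. Dividing through by 310 gives the monic gcd w-2.
Then lcm(f, g) = f·g / gcd(f, g); expanding and making the result monic gives the answer.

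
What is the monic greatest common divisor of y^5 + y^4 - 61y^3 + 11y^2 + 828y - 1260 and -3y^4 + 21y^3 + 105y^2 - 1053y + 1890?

y^3 - 2y^2 - 45y + 126

Euclidean algorithm in ℚ[y]:
  y^5 + y^4 - 61y^3 + 11y^2 + 828y - 1260 = (-(1/3)y - 8/3)(-3y^4 + 21y^3 + 105y^2 - 1053y + 1890) + (30y^3 - 60y^2 - 1350y + 3780)
  -3y^4 + 21y^3 + 105y^2 - 1053y + 1890 = (-(1/10)y + 1/2)(30y^3 - 60y^2 - 1350y + 3780) + (0)
Last nonzero remainder: 30y^3 - 60y^2 - 1350y + 3780. Dividing through by 30 gives the monic gcd y^3 - 2y^2 - 45y + 126.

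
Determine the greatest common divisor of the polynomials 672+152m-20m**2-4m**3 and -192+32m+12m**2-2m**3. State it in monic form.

By polynomial division,
  -4m**3-20m**2+152m+672 = (2)(-2m**3+12m**2+32m-192) + (-44m**2+88m+1056)
  -2m**3+12m**2+32m-192 = ((1/22)m-2/11)(-44m**2+88m+1056) + (0)
Last nonzero remainder: -44m**2+88m+1056. Dividing through by -44 gives the monic gcd m**2-2m-24.

-24-2m+m**2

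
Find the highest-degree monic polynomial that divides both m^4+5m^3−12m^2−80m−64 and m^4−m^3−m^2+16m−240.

By polynomial division,
  m^4+5m^3−12m^2−80m−64 = (m^4−m^3−m^2+16m−240) + (6m^3−11m^2−96m+176)
  m^4−m^3−m^2+16m−240 = ((1/6)m+5/36)(6m^3−11m^2−96m+176) + ((595/36)m^2−2380/9)
  6m^3−11m^2−96m+176 = ((216/595)m−396/595)((595/36)m^2−2380/9) + (0)
Last nonzero remainder: (595/36)m^2−2380/9. Dividing through by 595/36 gives the monic gcd m^2−16.

m^2−16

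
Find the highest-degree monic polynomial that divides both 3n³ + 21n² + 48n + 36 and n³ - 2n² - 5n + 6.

n + 2

Repeated division with remainder:
  3n³ + 21n² + 48n + 36 = (3)(n³ - 2n² - 5n + 6) + (27n² + 63n + 18)
  n³ - 2n² - 5n + 6 = ((1/27)n - 13/81)(27n² + 63n + 18) + ((40/9)n + 80/9)
  27n² + 63n + 18 = ((243/40)n + 81/40)((40/9)n + 80/9) + (0)
Last nonzero remainder: (40/9)n + 80/9. Dividing through by 40/9 gives the monic gcd n + 2.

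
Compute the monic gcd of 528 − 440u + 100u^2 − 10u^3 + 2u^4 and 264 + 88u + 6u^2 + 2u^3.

44 + u^2

Apply the Euclidean algorithm:
  2u^4 − 10u^3 + 100u^2 − 440u + 528 = (u − 8)(2u^3 + 6u^2 + 88u + 264) + (60u^2 + 2640)
  2u^3 + 6u^2 + 88u + 264 = ((1/30)u + 1/10)(60u^2 + 2640) + (0)
Last nonzero remainder: 60u^2 + 2640. Dividing through by 60 gives the monic gcd u^2 + 44.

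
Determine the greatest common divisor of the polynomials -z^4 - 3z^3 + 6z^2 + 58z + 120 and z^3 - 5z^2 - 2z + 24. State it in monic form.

Euclidean algorithm in ℚ[z]:
  -z^4 - 3z^3 + 6z^2 + 58z + 120 = (-z - 8)(z^3 - 5z^2 - 2z + 24) + (-36z^2 + 66z + 312)
  z^3 - 5z^2 - 2z + 24 = (-(1/36)z + 19/216)(-36z^2 + 66z + 312) + ((31/36)z - 31/9)
  -36z^2 + 66z + 312 = (-(1296/31)z - 2808/31)((31/36)z - 31/9) + (0)
Last nonzero remainder: (31/36)z - 31/9. Dividing through by 31/36 gives the monic gcd z - 4.

z - 4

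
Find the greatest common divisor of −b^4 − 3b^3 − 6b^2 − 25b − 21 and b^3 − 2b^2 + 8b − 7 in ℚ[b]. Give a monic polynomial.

b^2 − b + 7

Repeated division with remainder:
  −b^4 − 3b^3 − 6b^2 − 25b − 21 = (−b − 5)(b^3 − 2b^2 + 8b − 7) + (−8b^2 + 8b − 56)
  b^3 − 2b^2 + 8b − 7 = (−(1/8)b + 1/8)(−8b^2 + 8b − 56) + (0)
Last nonzero remainder: −8b^2 + 8b − 56. Dividing through by −8 gives the monic gcd b^2 − b + 7.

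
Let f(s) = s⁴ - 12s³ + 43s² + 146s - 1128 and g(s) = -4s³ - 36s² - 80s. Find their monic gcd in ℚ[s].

s + 4

Apply the Euclidean algorithm:
  s⁴ - 12s³ + 43s² + 146s - 1128 = (-(1/4)s + 21/4)(-4s³ - 36s² - 80s) + (212s² + 566s - 1128)
  -4s³ - 36s² - 80s = (-(1/53)s - 671/5618)(212s² + 566s - 1128) + (-(94611/2809)s - 378444/2809)
  212s² + 566s - 1128 = (-(595508/94611)s + 5618/671)(-(94611/2809)s - 378444/2809) + (0)
Last nonzero remainder: -(94611/2809)s - 378444/2809. Dividing through by -94611/2809 gives the monic gcd s + 4.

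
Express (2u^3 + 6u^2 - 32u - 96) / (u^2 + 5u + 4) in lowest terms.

(2u^2 - 2u - 24)/(u + 1)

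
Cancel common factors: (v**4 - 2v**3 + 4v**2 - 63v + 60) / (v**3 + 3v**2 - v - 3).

(v**3 - v**2 + 3v - 60)/(v**2 + 4v + 3)

By polynomial division,
  v**4 - 2v**3 + 4v**2 - 63v + 60 = (v - 5)(v**3 + 3v**2 - v - 3) + (20v**2 - 65v + 45)
  v**3 + 3v**2 - v - 3 = ((1/20)v + 5/16)(20v**2 - 65v + 45) + ((273/16)v - 273/16)
  20v**2 - 65v + 45 = ((320/273)v - 240/91)((273/16)v - 273/16) + (0)
Last nonzero remainder: (273/16)v - 273/16. Dividing through by 273/16 gives the monic gcd v - 1.
Cancel v - 1 from numerator and denominator to get the reduced form.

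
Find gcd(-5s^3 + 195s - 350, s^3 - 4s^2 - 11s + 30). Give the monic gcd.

s^2 - 7s + 10

Apply the Euclidean algorithm:
  -5s^3 + 195s - 350 = (-5)(s^3 - 4s^2 - 11s + 30) + (-20s^2 + 140s - 200)
  s^3 - 4s^2 - 11s + 30 = (-(1/20)s - 3/20)(-20s^2 + 140s - 200) + (0)
Last nonzero remainder: -20s^2 + 140s - 200. Dividing through by -20 gives the monic gcd s^2 - 7s + 10.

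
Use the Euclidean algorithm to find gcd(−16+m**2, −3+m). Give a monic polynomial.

1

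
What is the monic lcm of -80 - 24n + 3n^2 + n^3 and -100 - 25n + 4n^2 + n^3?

Repeated division with remainder:
  n^3 + 3n^2 - 24n - 80 = (n^3 + 4n^2 - 25n - 100) + (-n^2 + n + 20)
  n^3 + 4n^2 - 25n - 100 = (-n - 5)(-n^2 + n + 20) + (0)
Last nonzero remainder: -n^2 + n + 20. Dividing through by -1 gives the monic gcd n^2 - n - 20.
Then lcm(f, g) = f·g / gcd(f, g); expanding and making the result monic gives the answer.

-400 - 200n - 9n^2 + 8n^3 + n^4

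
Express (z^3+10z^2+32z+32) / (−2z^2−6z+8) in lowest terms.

Apply the Euclidean algorithm:
  z^3+10z^2+32z+32 = (−(1/2)z−7/2)(−2z^2−6z+8) + (15z+60)
  −2z^2−6z+8 = (−(2/15)z+2/15)(15z+60) + (0)
Last nonzero remainder: 15z+60. Dividing through by 15 gives the monic gcd z+4.
Cancel z+4 from numerator and denominator to get the reduced form.

(−z^2−6z−8)/(2z−2)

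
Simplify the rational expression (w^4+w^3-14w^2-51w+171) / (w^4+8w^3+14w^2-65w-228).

(w-3)/(w+4)

Repeated division with remainder:
  w^4+w^3-14w^2-51w+171 = (w^4+8w^3+14w^2-65w-228) + (-7w^3-28w^2+14w+399)
  w^4+8w^3+14w^2-65w-228 = (-(1/7)w-4/7)(-7w^3-28w^2+14w+399) + (0)
Last nonzero remainder: -7w^3-28w^2+14w+399. Dividing through by -7 gives the monic gcd w^3+4w^2-2w-57.
Cancel w^3+4w^2-2w-57 from numerator and denominator to get the reduced form.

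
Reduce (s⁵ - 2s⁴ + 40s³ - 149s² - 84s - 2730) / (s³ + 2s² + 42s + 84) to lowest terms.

(s³ - 2s² - 2s - 65)/(s + 2)

Euclidean algorithm in ℚ[s]:
  s⁵ - 2s⁴ + 40s³ - 149s² - 84s - 2730 = (s² - 4s + 6)(s³ + 2s² + 42s + 84) + (-77s² - 3234)
  s³ + 2s² + 42s + 84 = (-(1/77)s - 2/77)(-77s² - 3234) + (0)
Last nonzero remainder: -77s² - 3234. Dividing through by -77 gives the monic gcd s² + 42.
Cancel s² + 42 from numerator and denominator to get the reduced form.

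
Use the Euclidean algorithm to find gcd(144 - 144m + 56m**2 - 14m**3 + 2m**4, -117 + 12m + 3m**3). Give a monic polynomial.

Euclidean algorithm in ℚ[m]:
  2m**4 - 14m**3 + 56m**2 - 144m + 144 = ((2/3)m - 14/3)(3m**3 + 12m - 117) + (48m**2 - 10m - 402)
  3m**3 + 12m - 117 = ((1/16)m + 5/384)(48m**2 - 10m - 402) + ((7153/192)m - 7153/64)
  48m**2 - 10m - 402 = ((9216/7153)m + 25728/7153)((7153/192)m - 7153/64) + (0)
Last nonzero remainder: (7153/192)m - 7153/64. Dividing through by 7153/192 gives the monic gcd m - 3.

-3 + m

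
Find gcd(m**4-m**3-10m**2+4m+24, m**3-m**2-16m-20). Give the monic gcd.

Repeated division with remainder:
  m**4-m**3-10m**2+4m+24 = (m)(m**3-m**2-16m-20) + (6m**2+24m+24)
  m**3-m**2-16m-20 = ((1/6)m-5/6)(6m**2+24m+24) + (0)
Last nonzero remainder: 6m**2+24m+24. Dividing through by 6 gives the monic gcd m**2+4m+4.

m**2+4m+4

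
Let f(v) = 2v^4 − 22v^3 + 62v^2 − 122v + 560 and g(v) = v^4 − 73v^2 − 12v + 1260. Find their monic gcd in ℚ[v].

v^2 − 12v + 35

Euclidean algorithm in ℚ[v]:
  2v^4 − 22v^3 + 62v^2 − 122v + 560 = (2)(v^4 − 73v^2 − 12v + 1260) + (−22v^3 + 208v^2 − 98v − 1960)
  v^4 − 73v^2 − 12v + 1260 = (−(1/22)v − 52/121)(−22v^3 + 208v^2 − 98v − 1960) + ((1444/121)v^2 − (17328/121)v + 50540/121)
  −22v^3 + 208v^2 − 98v − 1960 = (−(1331/722)v − 1694/361)((1444/121)v^2 − (17328/121)v + 50540/121) + (0)
Last nonzero remainder: (1444/121)v^2 − (17328/121)v + 50540/121. Dividing through by 1444/121 gives the monic gcd v^2 − 12v + 35.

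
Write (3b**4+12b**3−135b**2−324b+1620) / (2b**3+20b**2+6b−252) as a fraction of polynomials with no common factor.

(3b**2+3b−90)/(2b+14)

Apply the Euclidean algorithm:
  3b**4+12b**3−135b**2−324b+1620 = ((3/2)b−9)(2b**3+20b**2+6b−252) + (36b**2+108b−648)
  2b**3+20b**2+6b−252 = ((1/18)b+7/18)(36b**2+108b−648) + (0)
Last nonzero remainder: 36b**2+108b−648. Dividing through by 36 gives the monic gcd b**2+3b−18.
Cancel b**2+3b−18 from numerator and denominator to get the reduced form.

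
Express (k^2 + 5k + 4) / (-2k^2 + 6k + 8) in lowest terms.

(-k - 4)/(2k - 8)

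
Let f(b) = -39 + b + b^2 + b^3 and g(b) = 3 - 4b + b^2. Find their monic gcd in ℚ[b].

Apply the Euclidean algorithm:
  b^3 + b^2 + b - 39 = (b + 5)(b^2 - 4b + 3) + (18b - 54)
  b^2 - 4b + 3 = ((1/18)b - 1/18)(18b - 54) + (0)
Last nonzero remainder: 18b - 54. Dividing through by 18 gives the monic gcd b - 3.

-3 + b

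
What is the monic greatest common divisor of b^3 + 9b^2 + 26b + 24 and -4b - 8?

b + 2

Euclidean algorithm in ℚ[b]:
  b^3 + 9b^2 + 26b + 24 = (-(1/4)b^2 - (7/4)b - 3)(-4b - 8) + (0)
Last nonzero remainder: -4b - 8. Dividing through by -4 gives the monic gcd b + 2.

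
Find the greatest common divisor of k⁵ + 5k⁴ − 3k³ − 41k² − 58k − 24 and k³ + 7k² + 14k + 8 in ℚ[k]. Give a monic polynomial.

k³ + 7k² + 14k + 8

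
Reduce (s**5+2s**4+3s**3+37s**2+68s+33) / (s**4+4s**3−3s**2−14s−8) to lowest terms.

(s**3+2s+33)/(s**2+2s−8)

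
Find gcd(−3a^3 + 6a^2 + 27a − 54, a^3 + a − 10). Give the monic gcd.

a − 2

Repeated division with remainder:
  −3a^3 + 6a^2 + 27a − 54 = (−3)(a^3 + a − 10) + (6a^2 + 30a − 84)
  a^3 + a − 10 = ((1/6)a − 5/6)(6a^2 + 30a − 84) + (40a − 80)
  6a^2 + 30a − 84 = ((3/20)a + 21/20)(40a − 80) + (0)
Last nonzero remainder: 40a − 80. Dividing through by 40 gives the monic gcd a − 2.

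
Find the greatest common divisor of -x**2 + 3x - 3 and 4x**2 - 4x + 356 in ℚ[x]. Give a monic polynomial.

1

Apply the Euclidean algorithm:
  -x**2 + 3x - 3 = (-1/4)(4x**2 - 4x + 356) + (2x + 86)
  4x**2 - 4x + 356 = (2x - 88)(2x + 86) + (7924)
  2x + 86 = ((1/3962)x + 43/3962)(7924) + (0)
The last nonzero remainder is the constant 7924, so the polynomials are coprime and gcd = 1.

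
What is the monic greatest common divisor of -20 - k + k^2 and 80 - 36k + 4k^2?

Apply the Euclidean algorithm:
  k^2 - k - 20 = (1/4)(4k^2 - 36k + 80) + (8k - 40)
  4k^2 - 36k + 80 = ((1/2)k - 2)(8k - 40) + (0)
Last nonzero remainder: 8k - 40. Dividing through by 8 gives the monic gcd k - 5.

-5 + k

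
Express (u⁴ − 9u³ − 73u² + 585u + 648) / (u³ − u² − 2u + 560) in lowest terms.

(u³ − 17u² + 63u + 81)/(u² − 9u + 70)

By polynomial division,
  u⁴ − 9u³ − 73u² + 585u + 648 = (u − 8)(u³ − u² − 2u + 560) + (−79u² + 9u + 5128)
  u³ − u² − 2u + 560 = (−(1/79)u + 70/6241)(−79u² + 9u + 5128) + ((392000/6241)u + 3136000/6241)
  −79u² + 9u + 5128 = (−(493039/392000)u + 4000481/392000)((392000/6241)u + 3136000/6241) + (0)
Last nonzero remainder: (392000/6241)u + 3136000/6241. Dividing through by 392000/6241 gives the monic gcd u + 8.
Cancel u + 8 from numerator and denominator to get the reduced form.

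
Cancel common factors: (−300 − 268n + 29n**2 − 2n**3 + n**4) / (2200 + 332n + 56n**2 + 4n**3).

(−6 − 5n + n**2)/(44 + 4n)

Repeated division with remainder:
  n**4 − 2n**3 + 29n**2 − 268n − 300 = ((1/4)n − 4)(4n**3 + 56n**2 + 332n + 2200) + (170n**2 + 510n + 8500)
  4n**3 + 56n**2 + 332n + 2200 = ((2/85)n + 22/85)(170n**2 + 510n + 8500) + (0)
Last nonzero remainder: 170n**2 + 510n + 8500. Dividing through by 170 gives the monic gcd n**2 + 3n + 50.
Cancel n**2 + 3n + 50 from numerator and denominator to get the reduced form.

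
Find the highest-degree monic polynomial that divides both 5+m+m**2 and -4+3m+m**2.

1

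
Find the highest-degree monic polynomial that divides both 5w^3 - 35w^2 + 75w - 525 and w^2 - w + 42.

1

Euclidean algorithm in ℚ[w]:
  5w^3 - 35w^2 + 75w - 525 = (5w - 30)(w^2 - w + 42) + (-165w + 735)
  w^2 - w + 42 = (-(1/165)w - 38/1815)(-165w + 735) + (6944/121)
  -165w + 735 = (-(19965/6944)w + 12705/992)(6944/121) + (0)
The last nonzero remainder is the constant 6944/121, so the polynomials are coprime and gcd = 1.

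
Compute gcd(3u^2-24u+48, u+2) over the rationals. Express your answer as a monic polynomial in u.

Euclidean algorithm in ℚ[u]:
  3u^2-24u+48 = (3u-30)(u+2) + (108)
  u+2 = ((1/108)u+1/54)(108) + (0)
The last nonzero remainder is the constant 108, so the polynomials are coprime and gcd = 1.

1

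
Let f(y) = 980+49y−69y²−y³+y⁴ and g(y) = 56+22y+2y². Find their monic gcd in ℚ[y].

28+11y+y²

By polynomial division,
  y⁴−y³−69y²+49y+980 = ((1/2)y²−6y+35/2)(2y²+22y+56) + (0)
Last nonzero remainder: 2y²+22y+56. Dividing through by 2 gives the monic gcd y²+11y+28.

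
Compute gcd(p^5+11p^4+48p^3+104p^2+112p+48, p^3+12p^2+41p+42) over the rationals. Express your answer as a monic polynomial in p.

p^2+5p+6

Repeated division with remainder:
  p^5+11p^4+48p^3+104p^2+112p+48 = (p^2-p+19)(p^3+12p^2+41p+42) + (-125p^2-625p-750)
  p^3+12p^2+41p+42 = (-(1/125)p-7/125)(-125p^2-625p-750) + (0)
Last nonzero remainder: -125p^2-625p-750. Dividing through by -125 gives the monic gcd p^2+5p+6.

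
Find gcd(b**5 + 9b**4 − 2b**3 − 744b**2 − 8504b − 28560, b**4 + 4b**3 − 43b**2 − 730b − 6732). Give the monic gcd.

b**2 + 6b + 68

Repeated division with remainder:
  b**5 + 9b**4 − 2b**3 − 744b**2 − 8504b − 28560 = (b + 5)(b**4 + 4b**3 − 43b**2 − 730b − 6732) + (21b**3 + 201b**2 + 1878b + 5100)
  b**4 + 4b**3 − 43b**2 − 730b − 6732 = ((1/21)b − 13/49)(21b**3 + 201b**2 + 1878b + 5100) + (−(3876/49)b**2 − (23256/49)b − 263568/49)
  21b**3 + 201b**2 + 1878b + 5100 = (−(343/1292)b − 1225/1292)(−(3876/49)b**2 − (23256/49)b − 263568/49) + (0)
Last nonzero remainder: −(3876/49)b**2 − (23256/49)b − 263568/49. Dividing through by −3876/49 gives the monic gcd b**2 + 6b + 68.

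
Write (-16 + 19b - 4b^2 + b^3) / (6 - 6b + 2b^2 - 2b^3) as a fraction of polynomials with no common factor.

(-16 + 3b - b^2)/(6 + 2b^2)

Repeated division with remainder:
  b^3 - 4b^2 + 19b - 16 = (-1/2)(-2b^3 + 2b^2 - 6b + 6) + (-3b^2 + 16b - 13)
  -2b^3 + 2b^2 - 6b + 6 = ((2/3)b + 26/9)(-3b^2 + 16b - 13) + (-(392/9)b + 392/9)
  -3b^2 + 16b - 13 = ((27/392)b - 117/392)(-(392/9)b + 392/9) + (0)
Last nonzero remainder: -(392/9)b + 392/9. Dividing through by -392/9 gives the monic gcd b - 1.
Cancel b - 1 from numerator and denominator to get the reduced form.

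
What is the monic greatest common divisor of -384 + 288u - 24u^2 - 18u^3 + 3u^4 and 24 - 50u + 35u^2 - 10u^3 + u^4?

8 - 6u + u^2

Euclidean algorithm in ℚ[u]:
  3u^4 - 18u^3 - 24u^2 + 288u - 384 = (3)(u^4 - 10u^3 + 35u^2 - 50u + 24) + (12u^3 - 129u^2 + 438u - 456)
  u^4 - 10u^3 + 35u^2 - 50u + 24 = ((1/12)u + 1/16)(12u^3 - 129u^2 + 438u - 456) + ((105/16)u^2 - (315/8)u + 105/2)
  12u^3 - 129u^2 + 438u - 456 = ((64/35)u - 304/35)((105/16)u^2 - (315/8)u + 105/2) + (0)
Last nonzero remainder: (105/16)u^2 - (315/8)u + 105/2. Dividing through by 105/16 gives the monic gcd u^2 - 6u + 8.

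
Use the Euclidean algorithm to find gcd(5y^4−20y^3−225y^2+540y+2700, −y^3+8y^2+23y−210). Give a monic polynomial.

Apply the Euclidean algorithm:
  5y^4−20y^3−225y^2+540y+2700 = (−5y−20)(−y^3+8y^2+23y−210) + (50y^2−50y−1500)
  −y^3+8y^2+23y−210 = (−(1/50)y+7/50)(50y^2−50y−1500) + (0)
Last nonzero remainder: 50y^2−50y−1500. Dividing through by 50 gives the monic gcd y^2−y−30.

y^2−y−30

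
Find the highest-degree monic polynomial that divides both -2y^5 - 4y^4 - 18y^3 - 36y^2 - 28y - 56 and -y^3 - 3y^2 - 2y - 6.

y^2 + 2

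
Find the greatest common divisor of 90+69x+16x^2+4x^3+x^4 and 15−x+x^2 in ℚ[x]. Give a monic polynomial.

Repeated division with remainder:
  x^4+4x^3+16x^2+69x+90 = (x^2+5x+6)(x^2−x+15) + (0)
The last nonzero remainder x^2−x+15 is already monic.

15−x+x^2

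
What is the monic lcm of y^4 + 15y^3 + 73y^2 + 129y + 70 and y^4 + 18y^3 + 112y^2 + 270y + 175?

Apply the Euclidean algorithm:
  y^4 + 15y^3 + 73y^2 + 129y + 70 = (y^4 + 18y^3 + 112y^2 + 270y + 175) + (−3y^3 − 39y^2 − 141y − 105)
  y^4 + 18y^3 + 112y^2 + 270y + 175 = (−(1/3)y − 5/3)(−3y^3 − 39y^2 − 141y − 105) + (0)
Last nonzero remainder: −3y^3 − 39y^2 − 141y − 105. Dividing through by −3 gives the monic gcd y^3 + 13y^2 + 47y + 35.
Then lcm(f, g) = f·g / gcd(f, g); expanding and making the result monic gives the answer.

y^5 + 20y^4 + 148y^3 + 494y^2 + 715y + 350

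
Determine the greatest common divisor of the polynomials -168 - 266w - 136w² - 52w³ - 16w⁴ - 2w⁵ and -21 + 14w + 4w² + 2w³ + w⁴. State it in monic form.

21 + 7w + 3w² + w³

Apply the Euclidean algorithm:
  -2w⁵ - 16w⁴ - 52w³ - 136w² - 266w - 168 = (-2w - 12)(w⁴ + 2w³ + 4w² + 14w - 21) + (-20w³ - 60w² - 140w - 420)
  w⁴ + 2w³ + 4w² + 14w - 21 = (-(1/20)w + 1/20)(-20w³ - 60w² - 140w - 420) + (0)
Last nonzero remainder: -20w³ - 60w² - 140w - 420. Dividing through by -20 gives the monic gcd w³ + 3w² + 7w + 21.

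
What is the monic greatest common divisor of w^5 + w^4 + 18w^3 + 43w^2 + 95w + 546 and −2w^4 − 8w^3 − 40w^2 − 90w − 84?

w^2 + w + 14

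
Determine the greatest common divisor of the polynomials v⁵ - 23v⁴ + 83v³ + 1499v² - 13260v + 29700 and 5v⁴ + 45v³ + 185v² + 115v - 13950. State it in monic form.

By polynomial division,
  v⁵ - 23v⁴ + 83v³ + 1499v² - 13260v + 29700 = ((1/5)v - 32/5)(5v⁴ + 45v³ + 185v² + 115v - 13950) + (334v³ + 2660v² - 9734v - 59580)
  5v⁴ + 45v³ + 185v² + 115v - 13950 = ((5/334)v + 865/55778)(334v³ + 2660v² - 9734v - 59580) + ((8072960/27889)v² + (32291840/27889)v - 363283200/27889)
  334v³ + 2660v² - 9734v - 59580 = ((4657463/4036480)v + 9231259/2018240)((8072960/27889)v² + (32291840/27889)v - 363283200/27889) + (0)
Last nonzero remainder: (8072960/27889)v² + (32291840/27889)v - 363283200/27889. Dividing through by 8072960/27889 gives the monic gcd v² + 4v - 45.

v² + 4v - 45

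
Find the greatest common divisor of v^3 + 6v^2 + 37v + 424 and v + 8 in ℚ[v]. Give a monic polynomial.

v + 8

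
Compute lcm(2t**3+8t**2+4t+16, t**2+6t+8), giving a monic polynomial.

t**4+6t**3+10t**2+12t+16

By polynomial division,
  2t**3+8t**2+4t+16 = (2t-4)(t**2+6t+8) + (12t+48)
  t**2+6t+8 = ((1/12)t+1/6)(12t+48) + (0)
Last nonzero remainder: 12t+48. Dividing through by 12 gives the monic gcd t+4.
Then lcm(f, g) = f·g / gcd(f, g); expanding and making the result monic gives the answer.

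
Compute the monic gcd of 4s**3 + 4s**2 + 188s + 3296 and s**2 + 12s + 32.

s + 8

Euclidean algorithm in ℚ[s]:
  4s**3 + 4s**2 + 188s + 3296 = (4s - 44)(s**2 + 12s + 32) + (588s + 4704)
  s**2 + 12s + 32 = ((1/588)s + 1/147)(588s + 4704) + (0)
Last nonzero remainder: 588s + 4704. Dividing through by 588 gives the monic gcd s + 8.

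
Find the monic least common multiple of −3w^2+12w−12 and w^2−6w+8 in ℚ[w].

Apply the Euclidean algorithm:
  −3w^2+12w−12 = (−3)(w^2−6w+8) + (−6w+12)
  w^2−6w+8 = (−(1/6)w+2/3)(−6w+12) + (0)
Last nonzero remainder: −6w+12. Dividing through by −6 gives the monic gcd w−2.
Then lcm(f, g) = f·g / gcd(f, g); expanding and making the result monic gives the answer.

w^3−8w^2+20w−16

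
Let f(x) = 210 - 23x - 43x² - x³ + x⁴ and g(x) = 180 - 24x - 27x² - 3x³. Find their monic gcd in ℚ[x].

-10 + 3x + x²

By polynomial division,
  x⁴ - x³ - 43x² - 23x + 210 = (-(1/3)x + 10/3)(-3x³ - 27x² - 24x + 180) + (39x² + 117x - 390)
  -3x³ - 27x² - 24x + 180 = (-(1/13)x - 6/13)(39x² + 117x - 390) + (0)
Last nonzero remainder: 39x² + 117x - 390. Dividing through by 39 gives the monic gcd x² + 3x - 10.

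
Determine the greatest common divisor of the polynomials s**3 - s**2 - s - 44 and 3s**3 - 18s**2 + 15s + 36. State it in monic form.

s - 4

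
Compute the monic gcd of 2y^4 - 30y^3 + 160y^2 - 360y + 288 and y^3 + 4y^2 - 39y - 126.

y - 6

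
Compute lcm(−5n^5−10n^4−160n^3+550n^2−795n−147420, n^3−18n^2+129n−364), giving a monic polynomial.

n^6−5n^5+18n^4−334n^3+929n^2+28371n−206388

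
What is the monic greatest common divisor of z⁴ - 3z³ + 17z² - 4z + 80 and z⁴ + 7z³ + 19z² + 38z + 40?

Apply the Euclidean algorithm:
  z⁴ - 3z³ + 17z² - 4z + 80 = (z⁴ + 7z³ + 19z² + 38z + 40) + (-10z³ - 2z² - 42z + 40)
  z⁴ + 7z³ + 19z² + 38z + 40 = (-(1/10)z - 17/25)(-10z³ - 2z² - 42z + 40) + ((336/25)z² + (336/25)z + 336/5)
  -10z³ - 2z² - 42z + 40 = (-(125/168)z + 25/42)((336/25)z² + (336/25)z + 336/5) + (0)
Last nonzero remainder: (336/25)z² + (336/25)z + 336/5. Dividing through by 336/25 gives the monic gcd z² + z + 5.

z² + z + 5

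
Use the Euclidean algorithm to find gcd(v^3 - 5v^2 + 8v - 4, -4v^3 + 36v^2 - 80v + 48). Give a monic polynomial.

v^2 - 3v + 2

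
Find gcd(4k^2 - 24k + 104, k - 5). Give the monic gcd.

Repeated division with remainder:
  4k^2 - 24k + 104 = (4k - 4)(k - 5) + (84)
  k - 5 = ((1/84)k - 5/84)(84) + (0)
The last nonzero remainder is the constant 84, so the polynomials are coprime and gcd = 1.

1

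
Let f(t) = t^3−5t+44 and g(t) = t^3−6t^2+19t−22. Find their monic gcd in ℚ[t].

By polynomial division,
  t^3−5t+44 = (t^3−6t^2+19t−22) + (6t^2−24t+66)
  t^3−6t^2+19t−22 = ((1/6)t−1/3)(6t^2−24t+66) + (0)
Last nonzero remainder: 6t^2−24t+66. Dividing through by 6 gives the monic gcd t^2−4t+11.

t^2−4t+11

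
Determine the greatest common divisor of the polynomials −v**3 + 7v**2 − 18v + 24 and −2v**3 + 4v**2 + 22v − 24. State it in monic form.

Apply the Euclidean algorithm:
  −v**3 + 7v**2 − 18v + 24 = (1/2)(−2v**3 + 4v**2 + 22v − 24) + (5v**2 − 29v + 36)
  −2v**3 + 4v**2 + 22v − 24 = (−(2/5)v − 38/25)(5v**2 − 29v + 36) + (−(192/25)v + 768/25)
  5v**2 − 29v + 36 = (−(125/192)v + 75/64)(−(192/25)v + 768/25) + (0)
Last nonzero remainder: −(192/25)v + 768/25. Dividing through by −192/25 gives the monic gcd v − 4.

v − 4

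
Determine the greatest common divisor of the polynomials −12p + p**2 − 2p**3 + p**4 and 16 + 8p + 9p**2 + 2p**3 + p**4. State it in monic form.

Apply the Euclidean algorithm:
  p**4 − 2p**3 + p**2 − 12p = (p**4 + 2p**3 + 9p**2 + 8p + 16) + (−4p**3 − 8p**2 − 20p − 16)
  p**4 + 2p**3 + 9p**2 + 8p + 16 = (−(1/4)p)(−4p**3 − 8p**2 − 20p − 16) + (4p**2 + 4p + 16)
  −4p**3 − 8p**2 − 20p − 16 = (−p − 1)(4p**2 + 4p + 16) + (0)
Last nonzero remainder: 4p**2 + 4p + 16. Dividing through by 4 gives the monic gcd p**2 + p + 4.

4 + p + p**2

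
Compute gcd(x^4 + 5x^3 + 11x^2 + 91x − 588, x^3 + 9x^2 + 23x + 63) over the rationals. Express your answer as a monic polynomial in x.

x + 7

Euclidean algorithm in ℚ[x]:
  x^4 + 5x^3 + 11x^2 + 91x − 588 = (x − 4)(x^3 + 9x^2 + 23x + 63) + (24x^2 + 120x − 336)
  x^3 + 9x^2 + 23x + 63 = ((1/24)x + 1/6)(24x^2 + 120x − 336) + (17x + 119)
  24x^2 + 120x − 336 = ((24/17)x − 48/17)(17x + 119) + (0)
Last nonzero remainder: 17x + 119. Dividing through by 17 gives the monic gcd x + 7.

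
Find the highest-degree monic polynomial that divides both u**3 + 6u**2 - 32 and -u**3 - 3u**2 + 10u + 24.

Euclidean algorithm in ℚ[u]:
  u**3 + 6u**2 - 32 = (-1)(-u**3 - 3u**2 + 10u + 24) + (3u**2 + 10u - 8)
  -u**3 - 3u**2 + 10u + 24 = (-(1/3)u + 1/9)(3u**2 + 10u - 8) + ((56/9)u + 224/9)
  3u**2 + 10u - 8 = ((27/56)u - 9/28)((56/9)u + 224/9) + (0)
Last nonzero remainder: (56/9)u + 224/9. Dividing through by 56/9 gives the monic gcd u + 4.

u + 4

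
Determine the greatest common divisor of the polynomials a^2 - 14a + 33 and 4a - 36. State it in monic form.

Euclidean algorithm in ℚ[a]:
  a^2 - 14a + 33 = ((1/4)a - 5/4)(4a - 36) + (-12)
  4a - 36 = (-(1/3)a + 3)(-12) + (0)
The last nonzero remainder is the constant -12, so the polynomials are coprime and gcd = 1.

1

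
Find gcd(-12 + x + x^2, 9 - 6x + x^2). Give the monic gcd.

Apply the Euclidean algorithm:
  x^2 + x - 12 = (x^2 - 6x + 9) + (7x - 21)
  x^2 - 6x + 9 = ((1/7)x - 3/7)(7x - 21) + (0)
Last nonzero remainder: 7x - 21. Dividing through by 7 gives the monic gcd x - 3.

-3 + x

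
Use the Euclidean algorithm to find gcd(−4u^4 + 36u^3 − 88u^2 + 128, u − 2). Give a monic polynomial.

By polynomial division,
  −4u^4 + 36u^3 − 88u^2 + 128 = (−4u^3 + 28u^2 − 32u − 64)(u − 2) + (0)
The last nonzero remainder u − 2 is already monic.

u − 2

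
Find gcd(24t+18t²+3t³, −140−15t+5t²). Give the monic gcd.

4+t

Repeated division with remainder:
  3t³+18t²+24t = ((3/5)t+27/5)(5t²−15t−140) + (189t+756)
  5t²−15t−140 = ((5/189)t−5/27)(189t+756) + (0)
Last nonzero remainder: 189t+756. Dividing through by 189 gives the monic gcd t+4.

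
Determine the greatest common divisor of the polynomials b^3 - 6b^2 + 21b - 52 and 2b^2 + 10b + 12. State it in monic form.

1

Apply the Euclidean algorithm:
  b^3 - 6b^2 + 21b - 52 = ((1/2)b - 11/2)(2b^2 + 10b + 12) + (70b + 14)
  2b^2 + 10b + 12 = ((1/35)b + 24/175)(70b + 14) + (252/25)
  70b + 14 = ((125/18)b + 25/18)(252/25) + (0)
The last nonzero remainder is the constant 252/25, so the polynomials are coprime and gcd = 1.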